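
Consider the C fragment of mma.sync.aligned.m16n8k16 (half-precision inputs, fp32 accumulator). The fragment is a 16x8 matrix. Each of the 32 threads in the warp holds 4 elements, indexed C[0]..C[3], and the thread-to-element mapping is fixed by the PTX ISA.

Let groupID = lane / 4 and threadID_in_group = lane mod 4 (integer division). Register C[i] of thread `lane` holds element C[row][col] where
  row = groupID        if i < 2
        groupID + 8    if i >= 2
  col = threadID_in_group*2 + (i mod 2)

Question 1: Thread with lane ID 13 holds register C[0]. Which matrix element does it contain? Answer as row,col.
lane 13→13/4=3, 13 mod 4=1
i=0  r:3+0→3  c:2·1+0→2

3,2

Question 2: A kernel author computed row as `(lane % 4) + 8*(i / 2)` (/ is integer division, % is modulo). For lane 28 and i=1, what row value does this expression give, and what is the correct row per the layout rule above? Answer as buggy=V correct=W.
`(lane % 4) + 8*(i / 2)`[28,1]=>0
L=28=>grp=28>>2=7, tig=28&3=0
[1]=>row 7+0=7  col 0·2+1=1
row: 0 vs 7

buggy=0 correct=7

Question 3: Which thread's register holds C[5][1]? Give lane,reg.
20,1

r:5=>grp=5,rB=0  c:1=>tig=0,lo=1
L=5*4+0=20  i=0*2+1=1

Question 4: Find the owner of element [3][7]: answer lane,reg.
r=3⇒gr=3,Rb=0  c=7⇒th=3,odd=1
L=3*4+3=15  i=0*2+1=1

15,1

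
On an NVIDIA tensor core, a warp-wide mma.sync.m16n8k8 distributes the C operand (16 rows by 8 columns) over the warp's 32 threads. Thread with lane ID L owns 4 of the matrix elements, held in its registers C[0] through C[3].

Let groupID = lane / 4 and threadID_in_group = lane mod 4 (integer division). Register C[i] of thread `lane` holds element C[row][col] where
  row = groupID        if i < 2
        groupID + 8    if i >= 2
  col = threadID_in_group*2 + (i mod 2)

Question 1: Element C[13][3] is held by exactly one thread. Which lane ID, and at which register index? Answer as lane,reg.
21,3

r=13⇒gr=5,Rb=1  c=3⇒th=1,odd=1
L=5*4+1=21  i=1*2+1=3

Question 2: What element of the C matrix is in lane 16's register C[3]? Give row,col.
lane 16=>16/4=4, 16 mod 4=0
i=3  r:4+8=>12  c:2·0+1=>1

12,1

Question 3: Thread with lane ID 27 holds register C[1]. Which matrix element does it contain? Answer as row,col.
6,7

lane 27: gr=6 (27/4), th=3 (27%4)
i=1: r=6+0=6, c=3*2+1=7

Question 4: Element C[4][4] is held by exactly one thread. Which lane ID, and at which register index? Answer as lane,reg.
r=4→G=4,rhi=0  c=4→T=2,p=0
L=4*4+2=18  i=0*2+0=0

18,0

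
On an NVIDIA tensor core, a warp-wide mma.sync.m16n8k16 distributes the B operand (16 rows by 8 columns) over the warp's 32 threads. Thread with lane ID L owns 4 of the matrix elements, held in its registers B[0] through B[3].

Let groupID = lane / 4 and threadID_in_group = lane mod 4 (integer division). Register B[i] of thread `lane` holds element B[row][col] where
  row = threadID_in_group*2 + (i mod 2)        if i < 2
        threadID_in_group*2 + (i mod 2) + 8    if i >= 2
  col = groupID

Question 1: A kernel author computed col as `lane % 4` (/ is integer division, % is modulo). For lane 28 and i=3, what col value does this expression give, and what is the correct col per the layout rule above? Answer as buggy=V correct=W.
buggy=0 correct=7

`lane % 4`[28,3]⇒0
lane 28: gr=7 (28/4), th=0 (28%4)
i=3: r=0*2+1+8=9, c=gr=7
col: 0 vs 7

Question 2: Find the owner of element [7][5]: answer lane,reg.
23,1

c=5⇒gr=5  r=7⇒Rb=0,th=3,odd=1
L=5*4+3=23  i=0*2+1=1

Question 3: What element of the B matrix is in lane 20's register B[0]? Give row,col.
L=20->g=20>>2=5, t=20&3=0
[0]->row 0·2+0+0=0  col g=5

0,5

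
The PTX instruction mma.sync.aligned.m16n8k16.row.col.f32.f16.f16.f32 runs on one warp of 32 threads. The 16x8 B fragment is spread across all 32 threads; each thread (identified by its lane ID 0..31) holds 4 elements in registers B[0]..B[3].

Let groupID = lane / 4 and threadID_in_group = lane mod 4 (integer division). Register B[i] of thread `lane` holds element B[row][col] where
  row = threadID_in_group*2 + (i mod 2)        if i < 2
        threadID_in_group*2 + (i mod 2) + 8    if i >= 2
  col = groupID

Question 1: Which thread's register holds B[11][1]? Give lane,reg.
5,3

c:1=>grp=1  r:11=>rB=1,tig=1,lo=1
L=1*4+1=5  i=1*2+1=3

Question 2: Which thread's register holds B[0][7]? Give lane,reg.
c=7→G=7  r=0→rhi=0,T=0,p=0
L=7*4+0=28  i=0*2+0=0

28,0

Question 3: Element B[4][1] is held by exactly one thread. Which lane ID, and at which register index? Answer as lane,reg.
c:1=>grp=1  r:4=>rB=0,tig=2,lo=0
L=1*4+2=6  i=0*2+0=0

6,0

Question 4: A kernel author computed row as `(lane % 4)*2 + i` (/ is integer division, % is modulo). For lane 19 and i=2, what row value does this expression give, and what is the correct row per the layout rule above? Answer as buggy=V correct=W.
buggy=8 correct=14

`(lane % 4)*2 + i`[19,2]→8
lane 19: G=4 (19/4), T=3 (19%4)
i=2: r=3*2+0+8=14, c=G=4
row: 8 vs 14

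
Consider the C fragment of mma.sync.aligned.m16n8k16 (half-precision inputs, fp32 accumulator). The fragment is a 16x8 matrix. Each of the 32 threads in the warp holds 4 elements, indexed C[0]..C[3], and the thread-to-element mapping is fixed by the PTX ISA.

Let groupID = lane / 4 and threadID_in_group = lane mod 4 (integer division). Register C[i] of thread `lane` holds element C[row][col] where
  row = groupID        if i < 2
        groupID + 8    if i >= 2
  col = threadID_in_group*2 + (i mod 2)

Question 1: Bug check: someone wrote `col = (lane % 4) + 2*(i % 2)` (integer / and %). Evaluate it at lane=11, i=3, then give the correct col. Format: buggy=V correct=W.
`(lane % 4) + 2*(i % 2)`[11,3]→5
11: G=2,T=3
[3] (2+8,3*2+1) = (10,7)
col: 5 vs 7

buggy=5 correct=7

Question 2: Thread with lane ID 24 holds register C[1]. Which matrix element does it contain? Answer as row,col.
6,1

24: gr=6,th=0
[1] (6+0,0*2+1) = (6,1)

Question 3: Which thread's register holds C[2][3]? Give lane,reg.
9,1

r: 2->gid=2,r8=0  c: 3->tid=1,i&1=1
L=2*4+1=9  i=0*2+1=1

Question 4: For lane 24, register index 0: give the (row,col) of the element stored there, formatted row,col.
L=24→G=24>>2=6, T=24&3=0
[0]→row 6+0=6  col 0·2+0=0

6,0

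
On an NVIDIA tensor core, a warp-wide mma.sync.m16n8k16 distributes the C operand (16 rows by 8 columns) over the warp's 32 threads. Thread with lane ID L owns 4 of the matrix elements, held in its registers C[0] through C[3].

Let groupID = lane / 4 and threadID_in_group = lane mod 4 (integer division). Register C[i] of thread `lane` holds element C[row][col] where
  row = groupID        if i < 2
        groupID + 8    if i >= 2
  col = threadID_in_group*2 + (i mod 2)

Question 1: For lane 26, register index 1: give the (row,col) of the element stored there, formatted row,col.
6,5

L=26->gid=26>>2=6, tid=26&3=2
[1]->row 6+0=6  col 2·2+1=5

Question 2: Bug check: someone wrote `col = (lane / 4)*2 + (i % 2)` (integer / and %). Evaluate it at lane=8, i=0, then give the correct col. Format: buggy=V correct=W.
buggy=4 correct=0

`(lane / 4)*2 + (i % 2)`[8,0]→4
8: G=2,T=0
[0] (2+0,0*2+0) = (2,0)
col: 4 vs 0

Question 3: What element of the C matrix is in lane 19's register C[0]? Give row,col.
4,6

lane 19->19/4=4, 19 mod 4=3
i=0  r:4+0->4  c:2·3+0->6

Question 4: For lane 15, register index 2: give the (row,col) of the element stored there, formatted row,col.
lane 15→15/4=3, 15 mod 4=3
i=2  r:3+8→11  c:2·3+0→6

11,6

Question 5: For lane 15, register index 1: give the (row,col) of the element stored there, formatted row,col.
lane 15->15/4=3, 15 mod 4=3
i=1  r:3+0->3  c:2·3+1->7

3,7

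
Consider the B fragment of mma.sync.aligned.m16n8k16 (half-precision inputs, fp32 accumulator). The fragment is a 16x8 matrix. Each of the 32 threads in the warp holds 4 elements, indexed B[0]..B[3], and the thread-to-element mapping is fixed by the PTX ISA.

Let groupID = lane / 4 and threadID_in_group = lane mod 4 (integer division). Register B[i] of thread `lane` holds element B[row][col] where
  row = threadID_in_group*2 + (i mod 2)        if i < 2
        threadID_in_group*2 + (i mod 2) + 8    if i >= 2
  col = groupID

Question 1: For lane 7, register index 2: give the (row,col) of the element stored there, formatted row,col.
lane 7: gr=1 (7/4), th=3 (7%4)
i=2: r=3*2+0+8=14, c=gr=1

14,1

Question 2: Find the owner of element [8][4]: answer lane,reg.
c: 4->gid=4  r: 8->r8=1,tid=0,i&1=0
L=4*4+0=16  i=1*2+0=2

16,2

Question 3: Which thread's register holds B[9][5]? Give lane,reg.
20,3

c:5=>grp=5  r:9=>rB=1,tig=0,lo=1
L=5*4+0=20  i=1*2+1=3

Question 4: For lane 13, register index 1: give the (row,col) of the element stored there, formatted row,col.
3,3

lane 13: G=3 (13/4), T=1 (13%4)
i=1: r=1*2+1+0=3, c=G=3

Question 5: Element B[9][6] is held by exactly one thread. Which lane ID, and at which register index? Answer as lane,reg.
24,3

c: 6->gid=6  r: 9->r8=1,tid=0,i&1=1
L=6*4+0=24  i=1*2+1=3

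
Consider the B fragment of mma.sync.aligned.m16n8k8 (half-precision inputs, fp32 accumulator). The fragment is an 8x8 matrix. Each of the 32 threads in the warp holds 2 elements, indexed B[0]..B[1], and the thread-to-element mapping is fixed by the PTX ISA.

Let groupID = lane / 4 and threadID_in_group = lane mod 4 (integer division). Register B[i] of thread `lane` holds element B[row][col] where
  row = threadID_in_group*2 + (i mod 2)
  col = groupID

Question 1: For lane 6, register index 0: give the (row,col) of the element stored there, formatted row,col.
4,1

lane 6→6/4=1, 6 mod 4=2
i=0  r:2·2+0→4  c:1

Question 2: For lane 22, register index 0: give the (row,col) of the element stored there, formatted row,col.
4,5

lane 22->22/4=5, 22 mod 4=2
i=0  r:2·2+0->4  c:5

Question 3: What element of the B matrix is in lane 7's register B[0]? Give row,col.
7: G=1,T=3
[0] (3*2+0,1) = (6,1)

6,1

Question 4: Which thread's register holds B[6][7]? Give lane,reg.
c=7⇒gr=7  r=6⇒th=3,odd=0
L=7*4+3=31  i=0=0

31,0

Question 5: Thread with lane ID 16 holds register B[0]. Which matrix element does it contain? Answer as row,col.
0,4

lane 16: gid=4 (16/4), tid=0 (16%4)
i=0: r=0*2+0=0, c=gid=4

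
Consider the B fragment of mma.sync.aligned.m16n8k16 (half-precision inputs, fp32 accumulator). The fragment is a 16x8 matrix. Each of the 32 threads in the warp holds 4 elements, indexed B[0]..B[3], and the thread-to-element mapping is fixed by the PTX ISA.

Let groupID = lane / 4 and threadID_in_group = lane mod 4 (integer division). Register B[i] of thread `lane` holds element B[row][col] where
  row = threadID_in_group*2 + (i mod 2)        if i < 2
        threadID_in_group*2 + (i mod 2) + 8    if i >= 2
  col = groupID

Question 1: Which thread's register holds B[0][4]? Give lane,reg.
c: 4->gid=4  r: 0->r8=0,tid=0,i&1=0
L=4*4+0=16  i=0*2+0=0

16,0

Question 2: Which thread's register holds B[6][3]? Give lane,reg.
c:3=>grp=3  r:6=>rB=0,tig=3,lo=0
L=3*4+3=15  i=0*2+0=0

15,0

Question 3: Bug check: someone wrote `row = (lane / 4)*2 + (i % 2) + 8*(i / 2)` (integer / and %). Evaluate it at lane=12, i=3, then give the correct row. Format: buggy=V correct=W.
buggy=15 correct=9

`(lane / 4)*2 + (i % 2) + 8*(i / 2)`[12,3]->15
12: gid=3,tid=0
[3] (0*2+1+8,3) = (9,3)
row: 15 vs 9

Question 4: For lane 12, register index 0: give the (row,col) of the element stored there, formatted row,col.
L=12->gid=12>>2=3, tid=12&3=0
[0]->row 0·2+0+0=0  col gid=3

0,3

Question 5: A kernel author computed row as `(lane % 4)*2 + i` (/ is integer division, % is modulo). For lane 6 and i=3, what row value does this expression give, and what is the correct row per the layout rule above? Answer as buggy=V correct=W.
buggy=7 correct=13

`(lane % 4)*2 + i`[6,3]->7
6: g=1,t=2
[3] (2*2+1+8,1) = (13,1)
row: 7 vs 13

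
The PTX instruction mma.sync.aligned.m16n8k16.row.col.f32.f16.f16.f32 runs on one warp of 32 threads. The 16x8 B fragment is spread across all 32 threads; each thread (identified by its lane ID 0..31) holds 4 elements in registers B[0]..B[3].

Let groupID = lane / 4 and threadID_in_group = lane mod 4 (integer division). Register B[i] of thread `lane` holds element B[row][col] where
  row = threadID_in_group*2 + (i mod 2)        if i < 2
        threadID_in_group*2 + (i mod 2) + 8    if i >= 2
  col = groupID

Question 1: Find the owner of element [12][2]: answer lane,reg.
c=2->g=2  r=12->rb=1,t=2,b0=0
L=2*4+2=10  i=1*2+0=2

10,2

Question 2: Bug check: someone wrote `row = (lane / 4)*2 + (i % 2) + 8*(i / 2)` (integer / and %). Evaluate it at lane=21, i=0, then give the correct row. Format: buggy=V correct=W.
buggy=10 correct=2

`(lane / 4)*2 + (i % 2) + 8*(i / 2)`[21,0]→10
lane 21→21/4=5, 21 mod 4=1
i=0  r:2·1+0+0→2  c:5
row: 10 vs 2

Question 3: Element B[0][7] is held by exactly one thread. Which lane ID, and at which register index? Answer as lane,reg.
c=7->g=7  r=0->rb=0,t=0,b0=0
L=7*4+0=28  i=0*2+0=0

28,0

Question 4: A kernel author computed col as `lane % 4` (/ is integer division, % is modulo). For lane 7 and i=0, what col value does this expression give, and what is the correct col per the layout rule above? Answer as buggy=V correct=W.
`lane % 4`[7,0]=>3
7: grp=1,tig=3
[0] (3*2+0+0,1) = (6,1)
col: 3 vs 1

buggy=3 correct=1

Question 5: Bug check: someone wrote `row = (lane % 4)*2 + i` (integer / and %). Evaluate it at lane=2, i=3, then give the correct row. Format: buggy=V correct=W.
`(lane % 4)*2 + i`[2,3]→7
L=2→G=2>>2=0, T=2&3=2
[3]→row 2·2+1+8=13  col G=0
row: 7 vs 13

buggy=7 correct=13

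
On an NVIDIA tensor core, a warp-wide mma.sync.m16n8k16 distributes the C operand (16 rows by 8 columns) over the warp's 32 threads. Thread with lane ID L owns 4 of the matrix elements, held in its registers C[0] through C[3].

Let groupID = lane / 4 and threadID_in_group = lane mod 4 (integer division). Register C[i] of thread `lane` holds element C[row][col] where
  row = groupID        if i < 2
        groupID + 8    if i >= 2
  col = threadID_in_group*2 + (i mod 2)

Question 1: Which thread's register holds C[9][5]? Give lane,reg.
r=9→G=1,rhi=1  c=5→T=2,p=1
L=1*4+2=6  i=1*2+1=3

6,3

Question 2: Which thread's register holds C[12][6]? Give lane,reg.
19,2

r:12=>grp=4,rB=1  c:6=>tig=3,lo=0
L=4*4+3=19  i=1*2+0=2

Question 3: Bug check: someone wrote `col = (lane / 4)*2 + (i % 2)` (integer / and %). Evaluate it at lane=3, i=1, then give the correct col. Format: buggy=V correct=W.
buggy=1 correct=7

`(lane / 4)*2 + (i % 2)`[3,1]->1
lane 3: gid=0 (3/4), tid=3 (3%4)
i=1: r=0+0=0, c=3*2+1=7
col: 1 vs 7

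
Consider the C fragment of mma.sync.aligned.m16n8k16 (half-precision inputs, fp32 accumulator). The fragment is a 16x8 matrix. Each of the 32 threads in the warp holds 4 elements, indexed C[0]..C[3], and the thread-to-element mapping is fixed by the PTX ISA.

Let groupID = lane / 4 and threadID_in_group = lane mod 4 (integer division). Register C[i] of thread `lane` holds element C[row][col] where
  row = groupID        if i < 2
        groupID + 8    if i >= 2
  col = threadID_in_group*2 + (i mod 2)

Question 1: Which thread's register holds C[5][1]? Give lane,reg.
20,1

r: 5->gid=5,r8=0  c: 1->tid=0,i&1=1
L=5*4+0=20  i=0*2+1=1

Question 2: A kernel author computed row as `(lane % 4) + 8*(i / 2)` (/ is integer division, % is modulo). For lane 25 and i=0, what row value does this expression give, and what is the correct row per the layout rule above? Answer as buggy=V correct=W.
buggy=1 correct=6

`(lane % 4) + 8*(i / 2)`[25,0]=>1
L=25=>grp=25>>2=6, tig=25&3=1
[0]=>row 6+0=6  col 1·2+0=2
row: 1 vs 6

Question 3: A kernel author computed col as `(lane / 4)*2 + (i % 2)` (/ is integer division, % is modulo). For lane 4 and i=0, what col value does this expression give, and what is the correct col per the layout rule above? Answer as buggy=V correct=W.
buggy=2 correct=0

`(lane / 4)*2 + (i % 2)`[4,0]->2
L=4->gid=4>>2=1, tid=4&3=0
[0]->row 1+0=1  col 0·2+0=0
col: 2 vs 0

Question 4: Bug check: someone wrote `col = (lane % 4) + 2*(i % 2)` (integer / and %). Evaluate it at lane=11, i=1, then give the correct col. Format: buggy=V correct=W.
`(lane % 4) + 2*(i % 2)`[11,1]->5
lane 11: gid=2 (11/4), tid=3 (11%4)
i=1: r=2+0=2, c=3*2+1=7
col: 5 vs 7

buggy=5 correct=7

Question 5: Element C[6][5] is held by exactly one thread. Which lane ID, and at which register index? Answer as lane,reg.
26,1

r=6⇒gr=6,Rb=0  c=5⇒th=2,odd=1
L=6*4+2=26  i=0*2+1=1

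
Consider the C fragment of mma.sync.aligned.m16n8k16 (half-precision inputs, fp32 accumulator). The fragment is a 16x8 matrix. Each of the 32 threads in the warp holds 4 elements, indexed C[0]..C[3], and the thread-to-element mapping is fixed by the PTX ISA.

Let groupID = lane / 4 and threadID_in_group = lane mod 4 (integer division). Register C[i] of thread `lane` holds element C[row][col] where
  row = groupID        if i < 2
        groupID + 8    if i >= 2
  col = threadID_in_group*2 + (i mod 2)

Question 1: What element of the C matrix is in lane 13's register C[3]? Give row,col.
11,3

13: g=3,t=1
[3] (3+8,1*2+1) = (11,3)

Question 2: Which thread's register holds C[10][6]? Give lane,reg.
r:10=>grp=2,rB=1  c:6=>tig=3,lo=0
L=2*4+3=11  i=1*2+0=2

11,2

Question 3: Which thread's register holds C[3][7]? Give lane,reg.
15,1

r=3→G=3,rhi=0  c=7→T=3,p=1
L=3*4+3=15  i=0*2+1=1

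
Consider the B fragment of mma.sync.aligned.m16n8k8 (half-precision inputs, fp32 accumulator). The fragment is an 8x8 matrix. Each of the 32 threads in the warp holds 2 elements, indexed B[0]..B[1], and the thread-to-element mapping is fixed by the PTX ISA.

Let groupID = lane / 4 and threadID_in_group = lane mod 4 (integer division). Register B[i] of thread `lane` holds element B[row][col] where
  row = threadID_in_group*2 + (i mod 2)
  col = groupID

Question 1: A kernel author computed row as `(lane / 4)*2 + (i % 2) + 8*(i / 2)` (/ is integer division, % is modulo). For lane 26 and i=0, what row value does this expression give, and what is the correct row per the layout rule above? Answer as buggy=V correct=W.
`(lane / 4)*2 + (i % 2) + 8*(i / 2)`[26,0]=>12
26: grp=6,tig=2
[0] (2*2+0,6) = (4,6)
row: 12 vs 4

buggy=12 correct=4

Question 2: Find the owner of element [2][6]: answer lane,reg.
c=6->g=6  r=2->t=1,b0=0
L=6*4+1=25  i=0=0

25,0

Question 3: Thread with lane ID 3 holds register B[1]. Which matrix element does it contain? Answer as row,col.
7,0

L=3→G=3>>2=0, T=3&3=3
[1]→row 3·2+1=7  col G=0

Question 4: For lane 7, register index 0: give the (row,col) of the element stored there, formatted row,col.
6,1

lane 7: G=1 (7/4), T=3 (7%4)
i=0: r=3*2+0=6, c=G=1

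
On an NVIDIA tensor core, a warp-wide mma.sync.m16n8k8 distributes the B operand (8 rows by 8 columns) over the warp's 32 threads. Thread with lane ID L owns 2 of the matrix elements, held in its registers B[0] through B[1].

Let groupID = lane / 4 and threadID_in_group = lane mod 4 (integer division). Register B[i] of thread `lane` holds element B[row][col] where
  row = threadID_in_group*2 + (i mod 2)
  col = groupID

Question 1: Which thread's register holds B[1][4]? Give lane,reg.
c=4⇒gr=4  r=1⇒th=0,odd=1
L=4*4+0=16  i=1=1

16,1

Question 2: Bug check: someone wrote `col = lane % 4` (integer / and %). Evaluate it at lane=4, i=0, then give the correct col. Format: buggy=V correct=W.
buggy=0 correct=1

`lane % 4`[4,0]=>0
4: grp=1,tig=0
[0] (0*2+0,1) = (0,1)
col: 0 vs 1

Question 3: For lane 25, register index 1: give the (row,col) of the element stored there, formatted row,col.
lane 25⇒25/4=6, 25 mod 4=1
i=1  r:2·1+1⇒3  c:6

3,6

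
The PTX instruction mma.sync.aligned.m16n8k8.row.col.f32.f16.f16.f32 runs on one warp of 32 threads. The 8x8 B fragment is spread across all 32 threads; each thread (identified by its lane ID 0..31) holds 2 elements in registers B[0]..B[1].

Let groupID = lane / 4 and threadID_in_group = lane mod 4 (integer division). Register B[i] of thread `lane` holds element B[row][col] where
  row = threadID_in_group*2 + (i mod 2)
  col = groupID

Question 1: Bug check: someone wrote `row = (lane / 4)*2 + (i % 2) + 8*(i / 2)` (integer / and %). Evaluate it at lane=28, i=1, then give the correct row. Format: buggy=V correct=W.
`(lane / 4)*2 + (i % 2) + 8*(i / 2)`[28,1]⇒15
28: gr=7,th=0
[1] (0*2+1,7) = (1,7)
row: 15 vs 1

buggy=15 correct=1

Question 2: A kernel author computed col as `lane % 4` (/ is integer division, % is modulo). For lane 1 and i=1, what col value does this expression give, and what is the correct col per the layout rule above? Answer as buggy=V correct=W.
`lane % 4`[1,1]->1
lane 1->1/4=0, 1 mod 4=1
i=1  r:2·1+1->3  c:0
col: 1 vs 0

buggy=1 correct=0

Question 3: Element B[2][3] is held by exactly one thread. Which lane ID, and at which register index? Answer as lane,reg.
c:3=>grp=3  r:2=>tig=1,lo=0
L=3*4+1=13  i=0=0

13,0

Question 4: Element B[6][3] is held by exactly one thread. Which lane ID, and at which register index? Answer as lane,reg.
c=3->g=3  r=6->t=3,b0=0
L=3*4+3=15  i=0=0

15,0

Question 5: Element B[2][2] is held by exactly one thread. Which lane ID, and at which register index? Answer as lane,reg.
9,0

c=2->g=2  r=2->t=1,b0=0
L=2*4+1=9  i=0=0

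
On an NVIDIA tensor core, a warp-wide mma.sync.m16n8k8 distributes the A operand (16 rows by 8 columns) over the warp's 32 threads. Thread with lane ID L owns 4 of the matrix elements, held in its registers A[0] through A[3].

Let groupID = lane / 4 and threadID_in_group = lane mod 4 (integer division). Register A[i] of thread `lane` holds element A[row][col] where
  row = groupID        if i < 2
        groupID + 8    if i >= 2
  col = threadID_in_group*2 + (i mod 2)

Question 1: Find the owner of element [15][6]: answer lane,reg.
r: 15->gid=7,r8=1  c: 6->tid=3,i&1=0
L=7*4+3=31  i=1*2+0=2

31,2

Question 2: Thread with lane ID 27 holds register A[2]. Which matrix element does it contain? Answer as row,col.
27: g=6,t=3
[2] (6+8,3*2+0) = (14,6)

14,6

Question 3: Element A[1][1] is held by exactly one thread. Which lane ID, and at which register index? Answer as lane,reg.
4,1

r:1=>grp=1,rB=0  c:1=>tig=0,lo=1
L=1*4+0=4  i=0*2+1=1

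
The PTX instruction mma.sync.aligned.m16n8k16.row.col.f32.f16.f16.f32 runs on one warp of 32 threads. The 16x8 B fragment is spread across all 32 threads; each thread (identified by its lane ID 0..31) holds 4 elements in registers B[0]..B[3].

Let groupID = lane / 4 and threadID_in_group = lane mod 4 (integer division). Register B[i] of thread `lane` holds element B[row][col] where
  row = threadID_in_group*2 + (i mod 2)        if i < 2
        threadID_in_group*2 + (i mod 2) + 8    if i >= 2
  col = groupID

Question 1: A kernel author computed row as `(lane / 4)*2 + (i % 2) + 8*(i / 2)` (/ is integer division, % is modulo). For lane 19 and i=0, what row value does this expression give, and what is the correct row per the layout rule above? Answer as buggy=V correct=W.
buggy=8 correct=6

`(lane / 4)*2 + (i % 2) + 8*(i / 2)`[19,0]⇒8
lane 19⇒19/4=4, 19 mod 4=3
i=0  r:2·3+0+0⇒6  c:4
row: 8 vs 6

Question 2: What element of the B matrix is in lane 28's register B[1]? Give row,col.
L=28=>grp=28>>2=7, tig=28&3=0
[1]=>row 0·2+1+0=1  col grp=7

1,7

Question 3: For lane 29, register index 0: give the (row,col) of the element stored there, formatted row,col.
L=29->g=29>>2=7, t=29&3=1
[0]->row 1·2+0+0=2  col g=7

2,7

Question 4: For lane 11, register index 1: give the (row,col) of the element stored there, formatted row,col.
7,2

11: grp=2,tig=3
[1] (3*2+1+0,2) = (7,2)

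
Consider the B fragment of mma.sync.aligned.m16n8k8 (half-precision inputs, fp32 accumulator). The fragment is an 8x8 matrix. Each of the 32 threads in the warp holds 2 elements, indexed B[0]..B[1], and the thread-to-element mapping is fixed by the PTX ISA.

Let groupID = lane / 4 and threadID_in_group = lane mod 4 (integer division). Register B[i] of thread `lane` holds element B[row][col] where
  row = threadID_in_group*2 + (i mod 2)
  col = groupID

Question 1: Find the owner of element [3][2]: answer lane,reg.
c=2->g=2  r=3->t=1,b0=1
L=2*4+1=9  i=1=1

9,1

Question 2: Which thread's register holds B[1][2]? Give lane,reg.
c: 2->gid=2  r: 1->tid=0,i&1=1
L=2*4+0=8  i=1=1

8,1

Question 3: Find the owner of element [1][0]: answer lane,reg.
0,1

c: 0->gid=0  r: 1->tid=0,i&1=1
L=0*4+0=0  i=1=1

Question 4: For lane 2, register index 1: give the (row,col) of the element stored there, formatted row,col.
L=2→G=2>>2=0, T=2&3=2
[1]→row 2·2+1=5  col G=0

5,0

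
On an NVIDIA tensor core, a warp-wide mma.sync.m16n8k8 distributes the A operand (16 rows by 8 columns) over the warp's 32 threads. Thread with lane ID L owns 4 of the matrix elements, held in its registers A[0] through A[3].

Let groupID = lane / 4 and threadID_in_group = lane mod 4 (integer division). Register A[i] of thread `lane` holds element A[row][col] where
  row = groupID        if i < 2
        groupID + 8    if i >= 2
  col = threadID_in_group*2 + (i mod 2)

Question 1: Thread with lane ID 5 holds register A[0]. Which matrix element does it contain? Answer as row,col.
1,2

5: G=1,T=1
[0] (1+0,1*2+0) = (1,2)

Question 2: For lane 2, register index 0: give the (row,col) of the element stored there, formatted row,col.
lane 2→2/4=0, 2 mod 4=2
i=0  r:0+0→0  c:2·2+0→4

0,4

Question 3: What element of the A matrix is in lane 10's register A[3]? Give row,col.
10,5

L=10⇒gr=10>>2=2, th=10&3=2
[3]⇒row 2+8=10  col 2·2+1=5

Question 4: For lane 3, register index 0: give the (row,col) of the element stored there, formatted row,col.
3: gid=0,tid=3
[0] (0+0,3*2+0) = (0,6)

0,6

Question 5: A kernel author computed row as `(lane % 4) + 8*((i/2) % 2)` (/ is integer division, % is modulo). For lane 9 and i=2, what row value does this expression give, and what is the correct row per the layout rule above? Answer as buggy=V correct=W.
buggy=9 correct=10

`(lane % 4) + 8*((i/2) % 2)`[9,2]->9
lane 9->9/4=2, 9 mod 4=1
i=2  r:2+8->10  c:2·1+0->2
row: 9 vs 10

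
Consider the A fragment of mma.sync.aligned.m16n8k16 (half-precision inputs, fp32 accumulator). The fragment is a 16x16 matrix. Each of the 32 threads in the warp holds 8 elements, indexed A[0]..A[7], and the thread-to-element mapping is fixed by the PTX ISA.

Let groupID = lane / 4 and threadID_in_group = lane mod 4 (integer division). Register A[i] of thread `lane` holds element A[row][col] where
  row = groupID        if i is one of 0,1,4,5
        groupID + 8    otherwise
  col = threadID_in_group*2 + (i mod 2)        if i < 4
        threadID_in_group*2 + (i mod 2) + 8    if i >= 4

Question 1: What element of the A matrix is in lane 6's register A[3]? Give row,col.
lane 6: G=1 (6/4), T=2 (6%4)
i=3: r=1+8=9, c=2*2+1+0=5

9,5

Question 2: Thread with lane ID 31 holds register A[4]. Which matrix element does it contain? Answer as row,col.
lane 31: G=7 (31/4), T=3 (31%4)
i=4: r=7+0=7, c=3*2+0+8=14

7,14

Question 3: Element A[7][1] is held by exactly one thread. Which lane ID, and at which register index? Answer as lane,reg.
28,1

r:7=>grp=7,rB=0  c:1=>cB=0,tig=0,lo=1
L=7*4+0=28  i=0*4+0*2+1=1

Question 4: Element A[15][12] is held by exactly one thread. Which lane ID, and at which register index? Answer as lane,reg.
30,6

r:15=>grp=7,rB=1  c:12=>cB=1,tig=2,lo=0
L=7*4+2=30  i=1*4+1*2+0=6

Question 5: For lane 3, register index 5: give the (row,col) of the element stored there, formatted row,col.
0,15

L=3->gid=3>>2=0, tid=3&3=3
[5]->row 0+0=0  col 3·2+1+8=15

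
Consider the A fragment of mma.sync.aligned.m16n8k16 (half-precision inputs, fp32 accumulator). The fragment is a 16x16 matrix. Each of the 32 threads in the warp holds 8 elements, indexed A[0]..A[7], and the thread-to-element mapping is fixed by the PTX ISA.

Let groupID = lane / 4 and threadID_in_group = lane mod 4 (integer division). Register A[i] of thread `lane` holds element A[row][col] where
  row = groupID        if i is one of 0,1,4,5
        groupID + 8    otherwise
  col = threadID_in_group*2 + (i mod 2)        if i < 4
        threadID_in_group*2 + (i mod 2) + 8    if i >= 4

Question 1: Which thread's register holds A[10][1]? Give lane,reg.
8,3

r=10→G=2,rhi=1  c=1→chi=0,T=0,p=1
L=2*4+0=8  i=0*4+1*2+1=3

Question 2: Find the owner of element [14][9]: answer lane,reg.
24,7

r=14⇒gr=6,Rb=1  c=9⇒Cb=1,th=0,odd=1
L=6*4+0=24  i=1*4+1*2+1=7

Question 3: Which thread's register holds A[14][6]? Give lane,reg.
r:14=>grp=6,rB=1  c:6=>cB=0,tig=3,lo=0
L=6*4+3=27  i=0*4+1*2+0=2

27,2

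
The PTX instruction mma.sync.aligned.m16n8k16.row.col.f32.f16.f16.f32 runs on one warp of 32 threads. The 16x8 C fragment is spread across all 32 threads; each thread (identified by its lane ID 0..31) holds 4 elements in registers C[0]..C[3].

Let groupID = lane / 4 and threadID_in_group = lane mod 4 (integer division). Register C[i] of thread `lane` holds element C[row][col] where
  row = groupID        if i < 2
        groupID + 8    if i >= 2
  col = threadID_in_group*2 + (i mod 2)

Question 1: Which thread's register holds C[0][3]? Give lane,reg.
r=0⇒gr=0,Rb=0  c=3⇒th=1,odd=1
L=0*4+1=1  i=0*2+1=1

1,1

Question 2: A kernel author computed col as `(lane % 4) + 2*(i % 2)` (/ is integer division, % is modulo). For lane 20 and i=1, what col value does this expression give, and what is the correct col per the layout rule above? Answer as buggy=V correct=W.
`(lane % 4) + 2*(i % 2)`[20,1]->2
L=20->gid=20>>2=5, tid=20&3=0
[1]->row 5+0=5  col 0·2+1=1
col: 2 vs 1

buggy=2 correct=1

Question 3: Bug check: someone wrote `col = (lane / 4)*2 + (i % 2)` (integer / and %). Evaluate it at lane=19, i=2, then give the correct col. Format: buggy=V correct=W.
`(lane / 4)*2 + (i % 2)`[19,2]->8
lane 19: gid=4 (19/4), tid=3 (19%4)
i=2: r=4+8=12, c=3*2+0=6
col: 8 vs 6

buggy=8 correct=6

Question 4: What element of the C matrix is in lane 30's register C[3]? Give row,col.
15,5

L=30=>grp=30>>2=7, tig=30&3=2
[3]=>row 7+8=15  col 2·2+1=5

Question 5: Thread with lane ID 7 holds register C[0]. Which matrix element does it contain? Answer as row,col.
1,6

7: g=1,t=3
[0] (1+0,3*2+0) = (1,6)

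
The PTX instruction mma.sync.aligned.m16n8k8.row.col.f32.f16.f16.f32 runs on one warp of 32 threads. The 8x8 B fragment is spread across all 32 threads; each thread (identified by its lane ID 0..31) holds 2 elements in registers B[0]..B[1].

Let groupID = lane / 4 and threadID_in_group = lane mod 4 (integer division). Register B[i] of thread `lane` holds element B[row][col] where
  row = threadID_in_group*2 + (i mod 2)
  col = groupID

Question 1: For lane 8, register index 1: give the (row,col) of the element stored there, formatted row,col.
lane 8->8/4=2, 8 mod 4=0
i=1  r:2·0+1->1  c:2

1,2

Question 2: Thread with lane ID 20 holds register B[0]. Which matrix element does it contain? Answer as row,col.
0,5

L=20->g=20>>2=5, t=20&3=0
[0]->row 0·2+0=0  col g=5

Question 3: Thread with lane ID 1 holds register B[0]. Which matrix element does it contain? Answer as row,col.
lane 1⇒1/4=0, 1 mod 4=1
i=0  r:2·1+0⇒2  c:0

2,0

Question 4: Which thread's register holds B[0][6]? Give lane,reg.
24,0

c=6→G=6  r=0→T=0,p=0
L=6*4+0=24  i=0=0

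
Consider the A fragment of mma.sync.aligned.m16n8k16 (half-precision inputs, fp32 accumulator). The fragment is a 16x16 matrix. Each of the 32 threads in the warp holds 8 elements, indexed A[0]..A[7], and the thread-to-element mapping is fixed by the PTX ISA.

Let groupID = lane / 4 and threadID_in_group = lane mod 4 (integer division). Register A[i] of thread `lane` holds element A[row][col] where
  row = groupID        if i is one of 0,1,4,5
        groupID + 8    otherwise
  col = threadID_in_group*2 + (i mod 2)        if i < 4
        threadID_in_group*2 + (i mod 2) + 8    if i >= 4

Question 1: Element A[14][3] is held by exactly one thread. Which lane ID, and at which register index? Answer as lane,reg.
25,3

r:14=>grp=6,rB=1  c:3=>cB=0,tig=1,lo=1
L=6*4+1=25  i=0*4+1*2+1=3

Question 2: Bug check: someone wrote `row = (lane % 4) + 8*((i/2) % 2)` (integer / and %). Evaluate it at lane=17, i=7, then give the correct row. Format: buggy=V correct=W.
`(lane % 4) + 8*((i/2) % 2)`[17,7]⇒9
17: gr=4,th=1
[7] (4+8,1*2+1+8) = (12,11)
row: 9 vs 12

buggy=9 correct=12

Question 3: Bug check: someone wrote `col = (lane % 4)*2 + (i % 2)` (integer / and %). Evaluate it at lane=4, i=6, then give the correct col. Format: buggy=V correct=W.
buggy=0 correct=8

`(lane % 4)*2 + (i % 2)`[4,6]=>0
lane 4=>4/4=1, 4 mod 4=0
i=6  r:1+8=>9  c:2·0+0+8=>8
col: 0 vs 8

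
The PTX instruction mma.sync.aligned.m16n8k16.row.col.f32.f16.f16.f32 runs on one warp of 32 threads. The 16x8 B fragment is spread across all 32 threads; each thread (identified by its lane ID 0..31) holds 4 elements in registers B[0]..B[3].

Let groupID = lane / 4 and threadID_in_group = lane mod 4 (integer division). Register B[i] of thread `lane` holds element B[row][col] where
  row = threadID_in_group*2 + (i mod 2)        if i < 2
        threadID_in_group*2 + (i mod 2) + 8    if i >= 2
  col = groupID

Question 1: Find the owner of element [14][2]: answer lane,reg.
11,2

c=2->g=2  r=14->rb=1,t=3,b0=0
L=2*4+3=11  i=1*2+0=2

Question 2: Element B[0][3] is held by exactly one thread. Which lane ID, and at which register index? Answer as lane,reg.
12,0

c: 3->gid=3  r: 0->r8=0,tid=0,i&1=0
L=3*4+0=12  i=0*2+0=0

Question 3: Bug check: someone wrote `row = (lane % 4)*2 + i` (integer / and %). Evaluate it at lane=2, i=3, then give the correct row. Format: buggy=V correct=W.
buggy=7 correct=13

`(lane % 4)*2 + i`[2,3]->7
lane 2->2/4=0, 2 mod 4=2
i=3  r:2·2+1+8->13  c:0
row: 7 vs 13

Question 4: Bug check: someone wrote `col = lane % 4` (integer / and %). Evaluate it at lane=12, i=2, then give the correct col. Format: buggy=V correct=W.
buggy=0 correct=3

`lane % 4`[12,2]->0
12: g=3,t=0
[2] (0*2+0+8,3) = (8,3)
col: 0 vs 3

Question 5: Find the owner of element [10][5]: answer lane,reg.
21,2

c=5→G=5  r=10→rhi=1,T=1,p=0
L=5*4+1=21  i=1*2+0=2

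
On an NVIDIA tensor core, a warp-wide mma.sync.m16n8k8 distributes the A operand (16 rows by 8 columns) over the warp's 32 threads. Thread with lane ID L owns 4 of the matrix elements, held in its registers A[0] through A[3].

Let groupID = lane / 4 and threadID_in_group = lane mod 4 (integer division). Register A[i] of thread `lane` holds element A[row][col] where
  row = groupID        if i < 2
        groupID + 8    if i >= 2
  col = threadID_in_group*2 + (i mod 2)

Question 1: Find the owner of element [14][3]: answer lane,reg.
25,3

r: 14->gid=6,r8=1  c: 3->tid=1,i&1=1
L=6*4+1=25  i=1*2+1=3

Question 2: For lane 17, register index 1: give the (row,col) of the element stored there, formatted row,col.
lane 17->17/4=4, 17 mod 4=1
i=1  r:4+0->4  c:2·1+1->3

4,3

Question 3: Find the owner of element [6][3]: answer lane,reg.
r:6=>grp=6,rB=0  c:3=>tig=1,lo=1
L=6*4+1=25  i=0*2+1=1

25,1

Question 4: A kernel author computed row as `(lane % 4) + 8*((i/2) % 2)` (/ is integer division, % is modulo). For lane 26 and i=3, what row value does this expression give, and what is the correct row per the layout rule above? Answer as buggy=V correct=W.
buggy=10 correct=14

`(lane % 4) + 8*((i/2) % 2)`[26,3]=>10
lane 26: grp=6 (26/4), tig=2 (26%4)
i=3: r=6+8=14, c=2*2+1=5
row: 10 vs 14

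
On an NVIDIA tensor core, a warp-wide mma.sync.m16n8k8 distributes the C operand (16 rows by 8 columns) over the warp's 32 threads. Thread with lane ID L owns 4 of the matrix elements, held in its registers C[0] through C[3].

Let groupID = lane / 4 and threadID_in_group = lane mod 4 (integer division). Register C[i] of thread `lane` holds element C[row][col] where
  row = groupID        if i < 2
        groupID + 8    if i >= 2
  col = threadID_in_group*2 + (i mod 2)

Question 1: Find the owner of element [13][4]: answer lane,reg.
22,2

r=13->g=5,rb=1  c=4->t=2,b0=0
L=5*4+2=22  i=1*2+0=2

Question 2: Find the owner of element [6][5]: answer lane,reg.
r: 6->gid=6,r8=0  c: 5->tid=2,i&1=1
L=6*4+2=26  i=0*2+1=1

26,1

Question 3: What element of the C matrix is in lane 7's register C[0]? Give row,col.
1,6

7: G=1,T=3
[0] (1+0,3*2+0) = (1,6)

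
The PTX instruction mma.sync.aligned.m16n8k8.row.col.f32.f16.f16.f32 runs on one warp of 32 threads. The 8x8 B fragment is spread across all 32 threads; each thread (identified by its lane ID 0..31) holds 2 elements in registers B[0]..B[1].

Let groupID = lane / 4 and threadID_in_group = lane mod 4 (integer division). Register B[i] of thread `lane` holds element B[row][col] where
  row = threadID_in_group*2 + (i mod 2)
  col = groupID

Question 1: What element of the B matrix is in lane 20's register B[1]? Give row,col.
1,5

lane 20: gid=5 (20/4), tid=0 (20%4)
i=1: r=0*2+1=1, c=gid=5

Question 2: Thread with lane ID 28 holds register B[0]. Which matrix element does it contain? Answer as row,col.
lane 28: g=7 (28/4), t=0 (28%4)
i=0: r=0*2+0=0, c=g=7

0,7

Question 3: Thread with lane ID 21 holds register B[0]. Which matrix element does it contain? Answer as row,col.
21: gid=5,tid=1
[0] (1*2+0,5) = (2,5)

2,5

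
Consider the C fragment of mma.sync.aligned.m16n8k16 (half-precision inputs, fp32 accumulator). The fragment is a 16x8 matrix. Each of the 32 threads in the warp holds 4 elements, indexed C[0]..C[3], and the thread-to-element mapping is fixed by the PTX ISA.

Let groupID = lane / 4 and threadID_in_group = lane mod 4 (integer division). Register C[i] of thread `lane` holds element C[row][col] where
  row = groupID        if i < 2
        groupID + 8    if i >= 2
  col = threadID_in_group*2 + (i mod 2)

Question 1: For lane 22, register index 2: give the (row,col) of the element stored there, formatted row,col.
13,4

22: gr=5,th=2
[2] (5+8,2*2+0) = (13,4)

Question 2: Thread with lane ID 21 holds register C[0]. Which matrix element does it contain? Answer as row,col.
5,2

lane 21->21/4=5, 21 mod 4=1
i=0  r:5+0->5  c:2·1+0->2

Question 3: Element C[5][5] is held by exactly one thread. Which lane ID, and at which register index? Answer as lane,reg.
r:5=>grp=5,rB=0  c:5=>tig=2,lo=1
L=5*4+2=22  i=0*2+1=1

22,1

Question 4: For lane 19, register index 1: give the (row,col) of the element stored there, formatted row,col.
4,7

19: gr=4,th=3
[1] (4+0,3*2+1) = (4,7)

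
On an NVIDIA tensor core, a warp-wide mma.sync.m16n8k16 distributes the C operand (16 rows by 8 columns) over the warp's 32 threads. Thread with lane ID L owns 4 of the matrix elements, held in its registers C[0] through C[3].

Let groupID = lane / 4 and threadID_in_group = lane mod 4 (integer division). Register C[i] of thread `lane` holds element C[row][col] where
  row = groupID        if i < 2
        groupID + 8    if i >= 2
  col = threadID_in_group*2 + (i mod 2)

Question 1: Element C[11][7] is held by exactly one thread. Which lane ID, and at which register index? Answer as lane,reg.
15,3

r: 11->gid=3,r8=1  c: 7->tid=3,i&1=1
L=3*4+3=15  i=1*2+1=3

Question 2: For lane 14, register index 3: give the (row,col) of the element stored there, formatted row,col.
14: gid=3,tid=2
[3] (3+8,2*2+1) = (11,5)

11,5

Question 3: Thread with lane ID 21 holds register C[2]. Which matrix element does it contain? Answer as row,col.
L=21=>grp=21>>2=5, tig=21&3=1
[2]=>row 5+8=13  col 1·2+0=2

13,2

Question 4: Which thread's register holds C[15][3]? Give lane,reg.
r:15=>grp=7,rB=1  c:3=>tig=1,lo=1
L=7*4+1=29  i=1*2+1=3

29,3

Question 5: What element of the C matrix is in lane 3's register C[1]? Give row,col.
lane 3->3/4=0, 3 mod 4=3
i=1  r:0+0->0  c:2·3+1->7

0,7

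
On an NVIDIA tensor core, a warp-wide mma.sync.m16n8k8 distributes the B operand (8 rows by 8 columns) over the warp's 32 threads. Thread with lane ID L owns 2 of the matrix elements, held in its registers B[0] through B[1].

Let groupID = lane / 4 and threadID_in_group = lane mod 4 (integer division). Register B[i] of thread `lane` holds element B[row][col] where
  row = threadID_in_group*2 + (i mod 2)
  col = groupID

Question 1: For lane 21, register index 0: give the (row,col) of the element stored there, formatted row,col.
2,5

L=21=>grp=21>>2=5, tig=21&3=1
[0]=>row 1·2+0=2  col grp=5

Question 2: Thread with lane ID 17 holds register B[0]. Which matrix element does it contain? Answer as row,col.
2,4

L=17->gid=17>>2=4, tid=17&3=1
[0]->row 1·2+0=2  col gid=4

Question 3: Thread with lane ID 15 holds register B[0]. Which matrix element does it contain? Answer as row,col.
lane 15: gid=3 (15/4), tid=3 (15%4)
i=0: r=3*2+0=6, c=gid=3

6,3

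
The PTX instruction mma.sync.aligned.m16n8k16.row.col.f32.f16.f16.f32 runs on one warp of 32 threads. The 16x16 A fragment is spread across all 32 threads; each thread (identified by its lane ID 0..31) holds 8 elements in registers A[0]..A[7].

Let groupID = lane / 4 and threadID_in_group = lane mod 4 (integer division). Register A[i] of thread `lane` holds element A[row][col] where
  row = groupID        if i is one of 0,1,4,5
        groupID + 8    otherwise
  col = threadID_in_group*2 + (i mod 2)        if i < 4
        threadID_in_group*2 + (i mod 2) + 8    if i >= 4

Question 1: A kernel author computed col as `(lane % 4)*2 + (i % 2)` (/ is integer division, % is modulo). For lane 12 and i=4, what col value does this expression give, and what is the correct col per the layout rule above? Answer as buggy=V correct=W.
`(lane % 4)*2 + (i % 2)`[12,4]->0
lane 12->12/4=3, 12 mod 4=0
i=4  r:3+0->3  c:2·0+0+8->8
col: 0 vs 8

buggy=0 correct=8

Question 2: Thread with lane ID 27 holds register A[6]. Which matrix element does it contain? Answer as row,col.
L=27⇒gr=27>>2=6, th=27&3=3
[6]⇒row 6+8=14  col 3·2+0+8=14

14,14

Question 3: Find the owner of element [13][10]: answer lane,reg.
r=13⇒gr=5,Rb=1  c=10⇒Cb=1,th=1,odd=0
L=5*4+1=21  i=1*4+1*2+0=6

21,6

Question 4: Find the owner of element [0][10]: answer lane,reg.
r:0=>grp=0,rB=0  c:10=>cB=1,tig=1,lo=0
L=0*4+1=1  i=1*4+0*2+0=4

1,4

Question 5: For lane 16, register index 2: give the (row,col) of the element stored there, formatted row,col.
L=16->gid=16>>2=4, tid=16&3=0
[2]->row 4+8=12  col 0·2+0+0=0

12,0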